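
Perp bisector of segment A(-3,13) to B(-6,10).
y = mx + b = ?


Midpoint = (-4.5, 11.5)
Slope of AB = dy/dx = -3/(-3) = 1.0000
Perp slope = -dx/dy = -3/3 = -1.0000
b = My - (perp slope)*Mx = 11.5 + (-3*(-4.5))/(-3) = 11.5 - 4.5000 = 7.0000

y = -1.0000x + 7.0000


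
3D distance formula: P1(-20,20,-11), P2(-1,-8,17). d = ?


dx=19, dy=-28, dz=28
d = sqrt(361+784+784) = sqrt(1929) = 43.9204

43.9204


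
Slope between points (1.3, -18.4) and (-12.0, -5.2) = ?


dy = -5.2 + 18.4 = 13.2
dx = -12.0 - 1.3 = -13.3
m = 13.2/(-13.3) = -0.9925

m = -0.9925


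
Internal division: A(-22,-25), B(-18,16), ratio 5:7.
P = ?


Px = (5*(-18) + 7*(-22))/12 = -244/12 = -20.3333
Py = (5*16 + 7*(-25))/12 = -95/12 = -7.9167

P = (-20.3333, -7.9167)


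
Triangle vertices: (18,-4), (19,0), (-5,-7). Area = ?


18*(0+ 7) = 126
19*(-7+ 4) = -57
-5*(-4-0) = 20
sum = 89
Area = |89|/2 = 44.5000

44.5000 sq units


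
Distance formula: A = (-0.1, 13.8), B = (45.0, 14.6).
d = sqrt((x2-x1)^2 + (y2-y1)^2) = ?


dx = 45.0 + 0.1 = 45.1
dy = 14.6 - 13.8 = 0.8
d = sqrt(2034.01 + 0.64) = sqrt(2034.65) = 45.1071

45.1071


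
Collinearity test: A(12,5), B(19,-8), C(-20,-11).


12*(-8+ 11) + 19*(-11-5) - 20*(5+ 8)
= 36 - 304 - 260 = -528

No, not collinear (determinant = -528)


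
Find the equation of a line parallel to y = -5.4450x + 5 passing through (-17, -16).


Parallel lines have equal slopes.
m2 = -5.4450
b2 = -16 + 5.4450*(-17) = -108.5650

y = -5.4450x - 108.5650


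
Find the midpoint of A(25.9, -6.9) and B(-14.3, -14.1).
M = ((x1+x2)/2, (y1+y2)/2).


Mx = (25.9 - 14.3)/2 = 11.6/2 = 5.8000
My = (-6.9 - 14.1)/2 = -21.0/2 = -10.5000

(5.8000, -10.5000)


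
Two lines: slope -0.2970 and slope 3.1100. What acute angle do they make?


m1-m2 = -3.407
1+m1*m2 = 0.07633
tan(theta) = |-3.407/0.07633| = 44.635137
theta = arctan(|-3.407/0.07633|) = 88.7166 degrees (acute angle)

88.7166 degrees


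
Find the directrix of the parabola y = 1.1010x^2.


a = 1.1010
1/(4a) = 0.2271
directrix: y = -0.2271 = -0.2271

y = -0.2271


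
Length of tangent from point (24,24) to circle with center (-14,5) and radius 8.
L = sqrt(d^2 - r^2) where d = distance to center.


d = sqrt((24+ 14)^2 + (24-5)^2) = sqrt(1444+361) = 42.4853
L = sqrt(1805.0000 - 64) = sqrt(1741.0000) = 41.7253

41.7253


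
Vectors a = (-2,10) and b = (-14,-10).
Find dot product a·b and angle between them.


a·b = -2*(-14) + 10*(-10) = 28 - 100 = -72
|a| = sqrt(4+100) = 10.1980
|b| = sqrt(196+100) = 17.2047
cos(theta) = -72/(sqrt(104)*sqrt(296)) = -72/sqrt(30784) = -0.410365
theta = arccos(-72/sqrt(30784)) = 114.2277 degrees

a·b = -72, theta = 114.2277 deg


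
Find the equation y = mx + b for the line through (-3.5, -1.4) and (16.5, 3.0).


m = (4.4)/(20.0) = 0.2200
b = y1 - m*x1 = -1.4 - (4.4*(-3.5))/(20.0) = -1.4 + 0.7700 = -0.6300

y = 0.2200x - 0.6300


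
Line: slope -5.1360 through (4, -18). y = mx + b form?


y + 18 = -5.1360(x - 4)
y = -5.1360x - 18 + 5.1360*4
y = -5.1360x + 2.5440

y = -5.1360x + 2.5440


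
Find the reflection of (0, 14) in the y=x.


Reflection rule for y=x: (y, x)
(0, 14) -> (14, 0)

(14, 0)


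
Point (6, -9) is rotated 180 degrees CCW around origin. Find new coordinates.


cos(180) = -1, sin(180) = 0
x' = 6*(-1) + 9*0 = -6
y' = 6*0 - 9*(-1) = 9

(-6, 9)


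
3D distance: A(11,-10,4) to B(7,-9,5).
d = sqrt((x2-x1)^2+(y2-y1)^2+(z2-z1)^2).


dx=-4, dy=1, dz=1
d = sqrt(16+1+1) = sqrt(18) = 4.2426

4.2426


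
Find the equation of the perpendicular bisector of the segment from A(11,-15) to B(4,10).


Midpoint = (7.5, -2.5)
Slope of AB = dy/dx = 25/(-7) = -3.5714
Perp slope = -dx/dy = 7/25 = 0.2800
b = My - (perp slope)*Mx = -2.5 + (-7*7.5)/25 = -2.5 - 2.1000 = -4.6000

y = 0.2800x - 4.6000


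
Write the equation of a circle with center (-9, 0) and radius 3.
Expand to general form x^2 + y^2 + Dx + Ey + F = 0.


(x+ 9)^2 + (y-0)^2 = 3^2
D = -2h = 18, E = -2k = 0
F = h^2+k^2-r^2 = 81+0-9 = 72

x^2 + y^2 + 18x + 72 = 0


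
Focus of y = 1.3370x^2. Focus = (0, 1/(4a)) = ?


a = 1.3370
4a = 5.3480
focus = (0, 1/5.3480) = (0, 0.1870)

Focus = (0, 0.1870)


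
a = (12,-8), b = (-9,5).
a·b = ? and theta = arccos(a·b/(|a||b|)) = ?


a·b = 12*(-9) - 8*5 = -108 - 40 = -148
|a| = sqrt(144+64) = 14.4222
|b| = sqrt(81+25) = 10.2956
cos(theta) = -148/(sqrt(208)*sqrt(106)) = -148/sqrt(22048) = -0.996729
theta = arccos(-148/sqrt(22048)) = 175.3645 degrees

a·b = -148, theta = 175.3645 deg


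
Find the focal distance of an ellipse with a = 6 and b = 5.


c^2 = 6^2 - 5^2 = 36 - 25 = 11
c = sqrt(11) = 3.3166

c = 3.3166


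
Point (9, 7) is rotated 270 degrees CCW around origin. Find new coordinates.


cos(270) = 0, sin(270) = -1
x' = 9*0 - 7*(-1) = 7
y' = 9*(-1) + 7*0 = -9

(7, -9)


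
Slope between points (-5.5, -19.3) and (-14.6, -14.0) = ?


dy = -14.0 + 19.3 = 5.3
dx = -14.6 + 5.5 = -9.1
m = 5.3/(-9.1) = -0.5824

m = -0.5824


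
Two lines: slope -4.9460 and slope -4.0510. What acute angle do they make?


m1-m2 = -0.895
1+m1*m2 = 21.036246
tan(theta) = |-0.895/21.036246| = 0.042546
theta = arctan(|-0.895/21.036246|) = 2.4362 degrees (acute angle)

2.4362 degrees


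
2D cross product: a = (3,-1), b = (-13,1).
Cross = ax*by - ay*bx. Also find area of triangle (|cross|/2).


cross = 3*1 + 1*(-13) = 3 - 13 = -10
Triangle area = |-10|/2 = 10/2 = 5.0000

cross = -10, triangle area = 5.0000


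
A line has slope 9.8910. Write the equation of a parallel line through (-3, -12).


Parallel lines have equal slopes.
m2 = 9.8910
b2 = -12 - 9.8910*(-3) = 17.6730

y = 9.8910x + 17.6730


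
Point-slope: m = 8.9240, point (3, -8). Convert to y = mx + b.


y + 8 = 8.9240(x - 3)
y = 8.9240x - 8 - 8.9240*3
y = 8.9240x - 34.7720

y = 8.9240x - 34.7720


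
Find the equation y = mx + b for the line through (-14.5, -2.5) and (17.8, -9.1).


m = (-6.6)/(32.3) = -0.2043
b = y1 - m*x1 = -2.5 - (-6.6*(-14.5))/(32.3) = -2.5 - 2.9628 = -5.4628

y = -0.2043x - 5.4628


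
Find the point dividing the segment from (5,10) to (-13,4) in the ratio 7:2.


Px = (7*(-13) + 2*5)/9 = -81/9 = -9.0000
Py = (7*4 + 2*10)/9 = 48/9 = 5.3333

P = (-9.0000, 5.3333)


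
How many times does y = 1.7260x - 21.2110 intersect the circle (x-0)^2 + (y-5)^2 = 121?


Substitute y = 1.7260x - 21.2110: (x-0)^2 + (1.7260x- 21.2110-5)^2 = 121
Expand to Ax^2 + Bx + C = 0, where b-k = -26.211
A = 1+m^2 = 3.979076
B = 2(m(b-k) - h) = 2(1.7260*(-26.211) - 0) = -90.480372
C = h^2 + (b-k)^2 - r^2 = 0 + 687.016521 - 121 = 566.016521
disc = B^2-4AC = 8186.6977 - 9008.8910 = -822.1933
disc < 0

0 intersection points


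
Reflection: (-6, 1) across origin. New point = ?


Reflection rule for origin: (-x, -y)
(-6, 1) -> (6, -1)

(6, -1)


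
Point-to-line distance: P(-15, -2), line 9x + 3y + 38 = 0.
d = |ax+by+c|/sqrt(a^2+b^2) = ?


|9*(-15) + 3*(-2) + 38| = |-103| = 103
sqrt(81 + 9) = sqrt(90) = 9.4868
d = 103/sqrt(90) = 10.8572

10.8572


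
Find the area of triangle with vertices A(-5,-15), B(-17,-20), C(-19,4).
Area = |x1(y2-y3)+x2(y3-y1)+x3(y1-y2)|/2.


-5*(-20-4) = 120
-17*(4+ 15) = -323
-19*(-15+ 20) = -95
sum = -298
Area = |-298|/2 = 149.0000

149.0000 sq units


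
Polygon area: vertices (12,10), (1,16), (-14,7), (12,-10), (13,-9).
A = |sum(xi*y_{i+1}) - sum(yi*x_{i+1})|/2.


sum(xi*y_{i+1}) = 12*16 + 1*7 - 14*(-10) + 12*(-9) + 13*10 = 361
sum(yi*x_{i+1}) = 10*1 + 16*(-14) + 7*12 - 10*13 - 9*12 = -368
Area = |361 + 368|/2 = 729/2 = 364.5000

364.5000 sq units


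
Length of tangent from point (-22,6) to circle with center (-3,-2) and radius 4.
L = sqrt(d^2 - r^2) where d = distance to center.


d = sqrt((-22+ 3)^2 + (6+ 2)^2) = sqrt(361+64) = 20.6155
L = sqrt(425.0000 - 16) = sqrt(409.0000) = 20.2237

20.2237


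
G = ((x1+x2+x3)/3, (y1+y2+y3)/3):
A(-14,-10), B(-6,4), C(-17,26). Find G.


Gx = (-14- 6- 17)/3 = -37/3 = -12.3333
Gy = (-10+4+26)/3 = 20/3 = 6.6667

G = (-12.3333, 6.6667)


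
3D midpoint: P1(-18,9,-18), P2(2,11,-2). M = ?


Mx = (-18+2)/2 = -8.0000
My = (9+11)/2 = 10.0000
Mz = (-18- 2)/2 = -10.0000

M = (-8.0000, 10.0000, -10.0000)


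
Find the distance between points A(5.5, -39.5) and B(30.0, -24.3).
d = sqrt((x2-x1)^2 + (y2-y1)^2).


dx = 30.0 - 5.5 = 24.5
dy = -24.3 + 39.5 = 15.2
d = sqrt(600.25 + 231.04) = sqrt(831.29) = 28.8321

28.8321


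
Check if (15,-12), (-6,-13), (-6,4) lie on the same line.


15*(-13-4) - 6*(4+ 12) - 6*(-12+ 13)
= -255 - 96 - 6 = -357

No, not collinear (determinant = -357)


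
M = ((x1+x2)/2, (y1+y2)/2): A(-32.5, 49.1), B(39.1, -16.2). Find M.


Mx = (-32.5 + 39.1)/2 = 6.6/2 = 3.3000
My = (49.1 - 16.2)/2 = 32.9/2 = 16.4500

(3.3000, 16.4500)


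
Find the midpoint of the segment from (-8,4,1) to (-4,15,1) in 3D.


Mx = (-8- 4)/2 = -6.0000
My = (4+15)/2 = 9.5000
Mz = (1+1)/2 = 1.0000

M = (-6.0000, 9.5000, 1.0000)


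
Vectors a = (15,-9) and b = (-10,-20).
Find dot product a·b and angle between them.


a·b = 15*(-10) - 9*(-20) = -150 + 180 = 30
|a| = sqrt(225+81) = 17.4929
|b| = sqrt(100+400) = 22.3607
cos(theta) = 30/(sqrt(306)*sqrt(500)) = 30/sqrt(153000) = 0.076696
theta = arccos(30/sqrt(153000)) = 85.6013 degrees

a·b = 30, theta = 85.6013 deg


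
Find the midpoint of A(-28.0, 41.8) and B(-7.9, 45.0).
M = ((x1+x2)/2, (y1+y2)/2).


Mx = (-28.0 - 7.9)/2 = -35.9/2 = -17.9500
My = (41.8 + 45.0)/2 = 86.8/2 = 43.4000

(-17.9500, 43.4000)


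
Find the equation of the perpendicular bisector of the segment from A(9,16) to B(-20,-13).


Midpoint = (-5.5, 1.5)
Slope of AB = dy/dx = -29/(-29) = 1.0000
Perp slope = -dx/dy = -29/29 = -1.0000
b = My - (perp slope)*Mx = 1.5 + (-29*(-5.5))/(-29) = 1.5 - 5.5000 = -4.0000

y = -1.0000x - 4.0000


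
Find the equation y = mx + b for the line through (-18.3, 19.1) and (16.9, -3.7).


m = (-22.8)/(35.2) = -0.6477
b = y1 - m*x1 = 19.1 - (-22.8*(-18.3))/(35.2) = 19.1 - 11.8534 = 7.2466

y = -0.6477x + 7.2466


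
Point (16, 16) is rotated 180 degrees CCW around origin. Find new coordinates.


cos(180) = -1, sin(180) = 0
x' = 16*(-1) - 16*0 = -16
y' = 16*0 + 16*(-1) = -16

(-16, -16)


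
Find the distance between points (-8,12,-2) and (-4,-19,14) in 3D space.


dx=4, dy=-31, dz=16
d = sqrt(16+961+256) = sqrt(1233) = 35.1141

35.1141


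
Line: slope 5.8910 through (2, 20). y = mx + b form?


y - 20 = 5.8910(x - 2)
y = 5.8910x + 20 - 5.8910*2
y = 5.8910x + 8.2180

y = 5.8910x + 8.2180


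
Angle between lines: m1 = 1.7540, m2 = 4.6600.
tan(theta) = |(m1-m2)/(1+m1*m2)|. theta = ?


m1-m2 = -2.906
1+m1*m2 = 9.17364
tan(theta) = |-2.906/9.17364| = 0.316777
theta = arctan(|-2.906/9.17364|) = 17.5770 degrees (acute angle)

17.5770 degrees


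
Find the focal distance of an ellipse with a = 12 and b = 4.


c^2 = 12^2 - 4^2 = 144 - 16 = 128
c = sqrt(128) = 11.3137

c = 11.3137


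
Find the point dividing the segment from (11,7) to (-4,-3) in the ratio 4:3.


Px = (4*(-4) + 3*11)/7 = 17/7 = 2.4286
Py = (4*(-3) + 3*7)/7 = 9/7 = 1.2857

P = (2.4286, 1.2857)


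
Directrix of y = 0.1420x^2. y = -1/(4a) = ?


a = 0.1420
1/(4a) = 1.7606
directrix: y = -1.7606 = -1.7606

y = -1.7606


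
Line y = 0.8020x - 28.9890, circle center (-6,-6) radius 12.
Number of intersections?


Substitute y = 0.8020x - 28.9890: (x+ 6)^2 + (0.8020x- 28.9890+ 6)^2 = 144
Expand to Ax^2 + Bx + C = 0, where b-k = -22.989
A = 1+m^2 = 1.643204
B = 2(m(b-k) - h) = 2(0.8020*(-22.989) + 6) = -24.874356
C = h^2 + (b-k)^2 - r^2 = 36 + 528.494121 - 144 = 420.494121
disc = B^2-4AC = 618.7336 - 2763.8305 = -2145.0969
disc < 0

0 intersection points


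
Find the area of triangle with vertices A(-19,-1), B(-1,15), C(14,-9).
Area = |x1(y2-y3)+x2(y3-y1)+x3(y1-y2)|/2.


-19*(15+ 9) = -456
-1*(-9+ 1) = 8
14*(-1-15) = -224
sum = -672
Area = |-672|/2 = 336.0000

336.0000 sq units


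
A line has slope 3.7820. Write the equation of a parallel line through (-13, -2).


Parallel lines have equal slopes.
m2 = 3.7820
b2 = -2 - 3.7820*(-13) = 47.1660

y = 3.7820x + 47.1660


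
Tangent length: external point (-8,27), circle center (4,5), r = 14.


d = sqrt((-8-4)^2 + (27-5)^2) = sqrt(144+484) = 25.0599
L = sqrt(628.0000 - 196) = sqrt(432.0000) = 20.7846

20.7846


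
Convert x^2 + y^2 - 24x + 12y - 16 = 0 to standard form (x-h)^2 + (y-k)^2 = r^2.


h = -D/2 = 24/2 = 12
k = -E/2 = -12/2 = -6
r^2 = h^2 + k^2 - F = 144 + 36 + 16 = 196
r = 14

Center (12, -6), radius = 14


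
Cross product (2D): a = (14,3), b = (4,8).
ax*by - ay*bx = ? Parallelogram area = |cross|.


cross = 14*8 - 3*4 = 112 - 12 = 100
Parallelogram area = |100| = 100

cross = 100, parallelogram area = 100


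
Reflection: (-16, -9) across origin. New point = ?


Reflection rule for origin: (-x, -y)
(-16, -9) -> (16, 9)

(16, 9)


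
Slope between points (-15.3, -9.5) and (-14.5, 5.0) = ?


dy = 5.0 + 9.5 = 14.5
dx = -14.5 + 15.3 = 0.8
m = 14.5/0.8 = 18.1250

m = 18.1250


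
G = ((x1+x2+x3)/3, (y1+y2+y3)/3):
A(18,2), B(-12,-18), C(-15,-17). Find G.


Gx = (18- 12- 15)/3 = -9/3 = -3.0000
Gy = (2- 18- 17)/3 = -33/3 = -11.0000

G = (-3.0000, -11.0000)


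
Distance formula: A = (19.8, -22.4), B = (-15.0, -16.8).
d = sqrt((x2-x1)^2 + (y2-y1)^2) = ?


dx = -15.0 - 19.8 = -34.8
dy = -16.8 + 22.4 = 5.6
d = sqrt(1211.04 + 31.36) = sqrt(1242.4) = 35.2477

35.2477


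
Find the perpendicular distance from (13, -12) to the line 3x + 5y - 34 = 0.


|3*13 + 5*(-12) - 34| = |-55| = 55
sqrt(9 + 25) = sqrt(34) = 5.8310
d = 55/sqrt(34) = 9.4324

9.4324


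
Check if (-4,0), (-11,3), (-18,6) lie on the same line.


-4*(3-6) - 11*(6-0) - 18*(0-3)
= 12 - 66 + 54 = 0

Yes, collinear (determinant = 0)


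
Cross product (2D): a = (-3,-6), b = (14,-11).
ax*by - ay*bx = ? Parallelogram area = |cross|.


cross = -3*(-11) + 6*14 = 33 + 84 = 117
Parallelogram area = |117| = 117

cross = 117, parallelogram area = 117


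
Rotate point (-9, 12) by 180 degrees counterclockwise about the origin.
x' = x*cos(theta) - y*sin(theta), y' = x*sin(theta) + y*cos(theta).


cos(180) = -1, sin(180) = 0
x' = -9*(-1) - 12*0 = 9
y' = -9*0 + 12*(-1) = -12

(9, -12)


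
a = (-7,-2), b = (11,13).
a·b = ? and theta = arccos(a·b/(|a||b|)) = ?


a·b = -7*11 - 2*13 = -77 - 26 = -103
|a| = sqrt(49+4) = 7.2801
|b| = sqrt(121+169) = 17.0294
cos(theta) = -103/(sqrt(53)*sqrt(290)) = -103/sqrt(15370) = -0.830807
theta = arccos(-103/sqrt(15370)) = 146.1818 degrees

a·b = -103, theta = 146.1818 deg


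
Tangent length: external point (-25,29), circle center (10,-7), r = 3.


d = sqrt((-25-10)^2 + (29+ 7)^2) = sqrt(1225+1296) = 50.2096
L = sqrt(2521.0000 - 9) = sqrt(2512.0000) = 50.1199

50.1199


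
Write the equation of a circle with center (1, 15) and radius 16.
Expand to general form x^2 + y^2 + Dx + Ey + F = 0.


(x-1)^2 + (y-15)^2 = 16^2
D = -2h = -2, E = -2k = -30
F = h^2+k^2-r^2 = 1+225-256 = -30

x^2 + y^2 - 2x - 30y - 30 = 0


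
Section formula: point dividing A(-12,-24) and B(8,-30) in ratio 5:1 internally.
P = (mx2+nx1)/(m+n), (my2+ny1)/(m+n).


Px = (5*8 + 1*(-12))/6 = 28/6 = 4.6667
Py = (5*(-30) + 1*(-24))/6 = -174/6 = -29.0000

P = (4.6667, -29.0000)


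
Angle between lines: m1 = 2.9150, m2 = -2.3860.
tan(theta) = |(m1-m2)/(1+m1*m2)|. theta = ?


m1-m2 = 5.301
1+m1*m2 = -5.95519
tan(theta) = |5.301/(-5.95519)| = 0.890148
theta = arctan(|5.301/(-5.95519)|) = 41.6738 degrees (acute angle)

41.6738 degrees


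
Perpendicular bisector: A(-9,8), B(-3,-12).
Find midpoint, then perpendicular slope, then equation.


Midpoint = (-6, -2)
Slope of AB = dy/dx = -20/6 = -3.3333
Perp slope = -dx/dy = 6/20 = 0.3000
b = My - (perp slope)*Mx = -2 + (6*(-6))/(-20) = -2 + 1.8000 = -0.2000

y = 0.3000x - 0.2000


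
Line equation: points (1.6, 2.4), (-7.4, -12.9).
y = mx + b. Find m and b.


m = (-15.3)/(-9.0) = 1.7000
b = y1 - m*x1 = 2.4 - (-15.3*1.6)/(-9.0) = 2.4 - 2.7200 = -0.3200

y = 1.7000x - 0.3200


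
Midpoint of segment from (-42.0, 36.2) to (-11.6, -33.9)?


Mx = (-42.0 - 11.6)/2 = -53.6/2 = -26.8000
My = (36.2 - 33.9)/2 = 2.3/2 = 1.1500

(-26.8000, 1.1500)


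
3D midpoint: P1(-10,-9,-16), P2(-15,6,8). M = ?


Mx = (-10- 15)/2 = -12.5000
My = (-9+6)/2 = -1.5000
Mz = (-16+8)/2 = -4.0000

M = (-12.5000, -1.5000, -4.0000)


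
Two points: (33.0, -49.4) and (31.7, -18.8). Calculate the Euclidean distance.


dx = 31.7 - 33.0 = -1.3
dy = -18.8 + 49.4 = 30.6
d = sqrt(1.69 + 936.36) = sqrt(938.05) = 30.6276

30.6276


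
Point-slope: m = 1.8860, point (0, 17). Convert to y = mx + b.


y - 17 = 1.8860(x - 0)
y = 1.8860x + 17 - 1.8860*0
y = 1.8860x + 17.0000

y = 1.8860x + 17.0000


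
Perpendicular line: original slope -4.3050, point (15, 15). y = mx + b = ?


Perpendicular slope = -1/m1 = -1/(-4.3050) = 0.2323
b2 = y0 - m2*x0 = 15 + 15/(-4.3050) = 15 - 3.4843 = 11.5157

y = 0.2323x + 11.5157


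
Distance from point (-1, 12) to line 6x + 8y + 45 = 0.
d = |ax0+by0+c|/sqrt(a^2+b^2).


|6*(-1) + 8*12 + 45| = |135| = 135
sqrt(36 + 64) = sqrt(100) = 10.0000
d = 135/sqrt(100) = 13.5000

13.5000


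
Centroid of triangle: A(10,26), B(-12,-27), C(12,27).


Gx = (10- 12+12)/3 = 10/3 = 3.3333
Gy = (26- 27+27)/3 = 26/3 = 8.6667

G = (3.3333, 8.6667)


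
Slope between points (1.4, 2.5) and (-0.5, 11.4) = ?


dy = 11.4 - 2.5 = 8.9
dx = -0.5 - 1.4 = -1.9
m = 8.9/(-1.9) = -4.6842

m = -4.6842


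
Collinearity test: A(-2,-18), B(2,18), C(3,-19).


-2*(18+ 19) + 2*(-19+ 18) + 3*(-18-18)
= -74 - 2 - 108 = -184

No, not collinear (determinant = -184)


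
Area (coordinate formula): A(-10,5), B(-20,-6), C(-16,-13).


-10*(-6+ 13) = -70
-20*(-13-5) = 360
-16*(5+ 6) = -176
sum = 114
Area = |114|/2 = 57.0000

57.0000 sq units


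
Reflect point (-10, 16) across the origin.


Reflection rule for origin: (-x, -y)
(-10, 16) -> (10, -16)

(10, -16)


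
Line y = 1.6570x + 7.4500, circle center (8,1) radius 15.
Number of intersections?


Substitute y = 1.6570x + 7.4500: (x-8)^2 + (1.6570x+7.4500-1)^2 = 225
Expand to Ax^2 + Bx + C = 0, where b-k = 6.45
A = 1+m^2 = 3.745649
B = 2(m(b-k) - h) = 2(1.6570*6.45 - 8) = 5.3753
C = h^2 + (b-k)^2 - r^2 = 64 + 41.6025 - 225 = -119.3975
disc = B^2-4AC = 28.8939 + 1788.8845 = 1817.7784
disc > 0

2 intersection points


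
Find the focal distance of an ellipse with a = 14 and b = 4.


c^2 = 14^2 - 4^2 = 196 - 16 = 180
c = sqrt(180) = 13.4164

c = 13.4164


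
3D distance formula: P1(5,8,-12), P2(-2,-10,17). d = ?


dx=-7, dy=-18, dz=29
d = sqrt(49+324+841) = sqrt(1214) = 34.8425

34.8425


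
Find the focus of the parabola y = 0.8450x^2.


a = 0.8450
4a = 3.3800
focus = (0, 1/3.3800) = (0, 0.2959)

Focus = (0, 0.2959)


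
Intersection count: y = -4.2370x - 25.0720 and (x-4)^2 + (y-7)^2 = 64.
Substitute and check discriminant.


Substitute y = -4.2370x - 25.0720: (x-4)^2 + (-4.2370x- 25.0720-7)^2 = 64
Expand to Ax^2 + Bx + C = 0, where b-k = -32.072
A = 1+m^2 = 18.952169
B = 2(m(b-k) - h) = 2(-4.2370*(-32.072) - 4) = 263.778128
C = h^2 + (b-k)^2 - r^2 = 16 + 1028.613184 - 64 = 980.613184
disc = B^2-4AC = 69578.9008 - 74338.9871 = -4760.0863
disc < 0

0 intersection points


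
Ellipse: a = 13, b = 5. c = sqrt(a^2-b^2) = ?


c^2 = 13^2 - 5^2 = 169 - 25 = 144
c = sqrt(144) = 12.0000

c = 12.0000


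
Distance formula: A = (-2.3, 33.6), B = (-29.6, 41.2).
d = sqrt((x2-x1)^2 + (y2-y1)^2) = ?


dx = -29.6 + 2.3 = -27.3
dy = 41.2 - 33.6 = 7.6
d = sqrt(745.29 + 57.76) = sqrt(803.05) = 28.3381

28.3381


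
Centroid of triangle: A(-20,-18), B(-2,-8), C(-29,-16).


Gx = (-20- 2- 29)/3 = -51/3 = -17.0000
Gy = (-18- 8- 16)/3 = -42/3 = -14.0000

G = (-17.0000, -14.0000)


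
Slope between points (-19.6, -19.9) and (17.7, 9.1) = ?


dy = 9.1 + 19.9 = 29.0
dx = 17.7 + 19.6 = 37.3
m = 29.0/37.3 = 0.7775

m = 0.7775


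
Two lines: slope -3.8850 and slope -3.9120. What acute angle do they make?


m1-m2 = 0.027
1+m1*m2 = 16.19812
tan(theta) = |0.027/16.19812| = 0.001667
theta = arctan(|0.027/16.19812|) = 0.0955 degrees (acute angle)

0.0955 degrees


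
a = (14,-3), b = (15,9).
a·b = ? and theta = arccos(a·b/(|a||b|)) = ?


a·b = 14*15 - 3*9 = 210 - 27 = 183
|a| = sqrt(196+9) = 14.3178
|b| = sqrt(225+81) = 17.4929
cos(theta) = 183/(sqrt(205)*sqrt(306)) = 183/sqrt(62730) = 0.730657
theta = arccos(183/sqrt(62730)) = 43.0585 degrees

a·b = 183, theta = 43.0585 deg


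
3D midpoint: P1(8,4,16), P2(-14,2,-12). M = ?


Mx = (8- 14)/2 = -3.0000
My = (4+2)/2 = 3.0000
Mz = (16- 12)/2 = 2.0000

M = (-3.0000, 3.0000, 2.0000)


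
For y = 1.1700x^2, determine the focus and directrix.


a = 1.1700
1/(4a) = 0.2137
Focus = (0, 0.2137)
Directrix: y = -0.2137

Focus = (0, 0.2137), Directrix: y = -0.2137


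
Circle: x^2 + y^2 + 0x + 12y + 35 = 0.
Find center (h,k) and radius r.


h = -D/2 = 0/2 = 0
k = -E/2 = -12/2 = -6
r^2 = h^2 + k^2 - F = 0 + 36 - 35 = 1
r = 1

Center (0, -6), radius = 1


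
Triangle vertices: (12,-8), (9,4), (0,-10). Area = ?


12*(4+ 10) = 168
9*(-10+ 8) = -18
0*(-8-4) = 0
sum = 150
Area = |150|/2 = 75.0000

75.0000 sq units


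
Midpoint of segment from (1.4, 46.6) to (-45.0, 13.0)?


Mx = (1.4 - 45.0)/2 = -43.6/2 = -21.8000
My = (46.6 + 13.0)/2 = 59.6/2 = 29.8000

(-21.8000, 29.8000)


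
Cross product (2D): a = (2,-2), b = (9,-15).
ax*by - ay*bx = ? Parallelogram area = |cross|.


cross = 2*(-15) + 2*9 = -30 + 18 = -12
Parallelogram area = |-12| = 12

cross = -12, parallelogram area = 12


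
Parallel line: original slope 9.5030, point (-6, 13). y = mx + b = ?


Parallel lines have equal slopes.
m2 = 9.5030
b2 = 13 - 9.5030*(-6) = 70.0180

y = 9.5030x + 70.0180


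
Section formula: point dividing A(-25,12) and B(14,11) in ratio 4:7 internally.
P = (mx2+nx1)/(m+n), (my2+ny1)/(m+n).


Px = (4*14 + 7*(-25))/11 = -119/11 = -10.8182
Py = (4*11 + 7*12)/11 = 128/11 = 11.6364

P = (-10.8182, 11.6364)


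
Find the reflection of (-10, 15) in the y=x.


Reflection rule for y=x: (y, x)
(-10, 15) -> (15, -10)

(15, -10)


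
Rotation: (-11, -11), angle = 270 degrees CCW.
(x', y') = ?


cos(270) = 0, sin(270) = -1
x' = -11*0 + 11*(-1) = -11
y' = -11*(-1) - 11*0 = 11

(-11, 11)


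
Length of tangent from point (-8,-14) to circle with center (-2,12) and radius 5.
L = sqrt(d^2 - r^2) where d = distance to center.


d = sqrt((-8+ 2)^2 + (-14-12)^2) = sqrt(36+676) = 26.6833
L = sqrt(712.0000 - 25) = sqrt(687.0000) = 26.2107

26.2107


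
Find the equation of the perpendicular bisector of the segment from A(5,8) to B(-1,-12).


Midpoint = (2, -2)
Slope of AB = dy/dx = -20/(-6) = 3.3333
Perp slope = -dx/dy = -6/20 = -0.3000
b = My - (perp slope)*Mx = -2 + (-6*2)/(-20) = -2 + 0.6000 = -1.4000

y = -0.3000x - 1.4000


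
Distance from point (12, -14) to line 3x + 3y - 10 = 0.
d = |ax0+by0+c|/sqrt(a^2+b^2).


|3*12 + 3*(-14) - 10| = |-16| = 16
sqrt(9 + 9) = sqrt(18) = 4.2426
d = 16/sqrt(18) = 3.7712

3.7712


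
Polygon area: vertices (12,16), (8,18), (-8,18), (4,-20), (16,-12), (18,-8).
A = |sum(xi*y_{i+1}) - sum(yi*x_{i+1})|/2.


sum(xi*y_{i+1}) = 12*18 + 8*18 - 8*(-20) + 4*(-12) + 16*(-8) + 18*16 = 632
sum(yi*x_{i+1}) = 16*8 + 18*(-8) + 18*4 - 20*16 - 12*18 - 8*12 = -576
Area = |632 + 576|/2 = 1208/2 = 604.0000

604.0000 sq units


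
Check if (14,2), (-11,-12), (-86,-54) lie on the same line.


14*(-12+ 54) - 11*(-54-2) - 86*(2+ 12)
= 588 + 616 - 1204 = 0

Yes, collinear (determinant = 0)


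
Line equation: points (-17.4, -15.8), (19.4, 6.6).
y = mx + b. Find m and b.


m = (22.4)/(36.8) = 0.6087
b = y1 - m*x1 = -15.8 - (22.4*(-17.4))/(36.8) = -15.8 + 10.5913 = -5.2087

y = 0.6087x - 5.2087


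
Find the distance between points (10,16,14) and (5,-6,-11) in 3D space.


dx=-5, dy=-22, dz=-25
d = sqrt(25+484+625) = sqrt(1134) = 33.6749

33.6749


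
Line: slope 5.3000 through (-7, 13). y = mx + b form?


y - 13 = 5.3000(x + 7)
y = 5.3000x + 13 - 5.3000*(-7)
y = 5.3000x + 50.1000

y = 5.3000x + 50.1000


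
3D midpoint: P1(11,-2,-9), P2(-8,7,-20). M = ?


Mx = (11- 8)/2 = 1.5000
My = (-2+7)/2 = 2.5000
Mz = (-9- 20)/2 = -14.5000

M = (1.5000, 2.5000, -14.5000)


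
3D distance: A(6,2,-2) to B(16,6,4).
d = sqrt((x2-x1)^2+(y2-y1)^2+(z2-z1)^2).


dx=10, dy=4, dz=6
d = sqrt(100+16+36) = sqrt(152) = 12.3288

12.3288


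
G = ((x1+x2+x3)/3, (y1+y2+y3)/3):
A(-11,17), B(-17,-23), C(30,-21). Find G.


Gx = (-11- 17+30)/3 = 2/3 = 0.6667
Gy = (17- 23- 21)/3 = -27/3 = -9.0000

G = (0.6667, -9.0000)


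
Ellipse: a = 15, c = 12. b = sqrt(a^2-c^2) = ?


b^2 = 15^2 - (12)^2 = 225 - 144 = 81
b = sqrt(81) = 9

b = 9


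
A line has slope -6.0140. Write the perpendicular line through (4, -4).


Perpendicular slope = -1/m1 = -1/(-6.0140) = 0.1663
b2 = y0 - m2*x0 = -4 + 4/(-6.0140) = -4 - 0.6651 = -4.6651

y = 0.1663x - 4.6651


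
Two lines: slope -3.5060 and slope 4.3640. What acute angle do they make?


m1-m2 = -7.87
1+m1*m2 = -14.300184
tan(theta) = |-7.87/(-14.300184)| = 0.550343
theta = arctan(|-7.87/(-14.300184)|) = 28.8259 degrees (acute angle)

28.8259 degrees


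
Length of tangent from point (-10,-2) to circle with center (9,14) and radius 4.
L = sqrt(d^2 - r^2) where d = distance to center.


d = sqrt((-10-9)^2 + (-2-14)^2) = sqrt(361+256) = 24.8395
L = sqrt(617.0000 - 16) = sqrt(601.0000) = 24.5153

24.5153


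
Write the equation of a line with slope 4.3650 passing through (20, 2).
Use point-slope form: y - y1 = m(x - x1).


y - 2 = 4.3650(x - 20)
y = 4.3650x + 2 - 4.3650*20
y = 4.3650x - 85.3000

y = 4.3650x - 85.3000


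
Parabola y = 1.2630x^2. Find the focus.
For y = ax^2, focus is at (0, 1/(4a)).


a = 1.2630
4a = 5.0520
focus = (0, 1/5.0520) = (0, 0.1979)

Focus = (0, 0.1979)


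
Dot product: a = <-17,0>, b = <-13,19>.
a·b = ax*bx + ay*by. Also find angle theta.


a·b = -17*(-13) + 0*19 = 221 + 0 = 221
|a| = sqrt(289+0) = 17.0000
|b| = sqrt(169+361) = 23.0217
cos(theta) = 221/(sqrt(289)*sqrt(530)) = 221/sqrt(153170) = 0.564684
theta = arccos(221/sqrt(153170)) = 55.6197 degrees

a·b = 221, theta = 55.6197 deg


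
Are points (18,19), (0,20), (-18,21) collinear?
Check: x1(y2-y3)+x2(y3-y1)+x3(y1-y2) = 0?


18*(20-21) + 0*(21-19) - 18*(19-20)
= -18 + 0 + 18 = 0

Yes, collinear (determinant = 0)


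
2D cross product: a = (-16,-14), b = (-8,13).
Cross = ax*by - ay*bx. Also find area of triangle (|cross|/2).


cross = -16*13 + 14*(-8) = -208 - 112 = -320
Triangle area = |-320|/2 = 320/2 = 160.0000

cross = -320, triangle area = 160.0000


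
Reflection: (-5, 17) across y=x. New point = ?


Reflection rule for y=x: (y, x)
(-5, 17) -> (17, -5)

(17, -5)


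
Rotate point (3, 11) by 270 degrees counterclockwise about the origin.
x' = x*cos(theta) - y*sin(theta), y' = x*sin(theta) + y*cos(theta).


cos(270) = 0, sin(270) = -1
x' = 3*0 - 11*(-1) = 11
y' = 3*(-1) + 11*0 = -3

(11, -3)


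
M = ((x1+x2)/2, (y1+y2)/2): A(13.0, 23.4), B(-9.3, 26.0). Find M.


Mx = (13.0 - 9.3)/2 = 3.7/2 = 1.8500
My = (23.4 + 26.0)/2 = 49.4/2 = 24.7000

(1.8500, 24.7000)


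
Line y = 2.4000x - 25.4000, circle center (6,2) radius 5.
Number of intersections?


Substitute y = 2.4000x - 25.4000: (x-6)^2 + (2.4000x- 25.4000-2)^2 = 25
Expand to Ax^2 + Bx + C = 0, where b-k = -27.4
A = 1+m^2 = 6.76
B = 2(m(b-k) - h) = 2(2.4000*(-27.4) - 6) = -143.52
C = h^2 + (b-k)^2 - r^2 = 36 + 750.76 - 25 = 761.76
disc = B^2-4AC = 20597.9904 - 20597.9904 = 0
disc = 0

1 intersection point (tangent)


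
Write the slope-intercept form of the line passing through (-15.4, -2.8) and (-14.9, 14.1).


m = (16.9)/(0.5) = 33.8000
b = y1 - m*x1 = -2.8 - (16.9*(-15.4))/(0.5) = -2.8 + 520.5200 = 517.7200

y = 33.8000x + 517.7200


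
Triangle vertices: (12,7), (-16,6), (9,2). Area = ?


12*(6-2) = 48
-16*(2-7) = 80
9*(7-6) = 9
sum = 137
Area = |137|/2 = 68.5000

68.5000 sq units


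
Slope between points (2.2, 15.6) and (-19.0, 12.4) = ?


dy = 12.4 - 15.6 = -3.2
dx = -19.0 - 2.2 = -21.2
m = -3.2/(-21.2) = 0.1509

m = 0.1509


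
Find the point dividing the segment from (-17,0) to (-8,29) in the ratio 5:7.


Px = (5*(-8) + 7*(-17))/12 = -159/12 = -13.2500
Py = (5*29 + 7*0)/12 = 145/12 = 12.0833

P = (-13.2500, 12.0833)


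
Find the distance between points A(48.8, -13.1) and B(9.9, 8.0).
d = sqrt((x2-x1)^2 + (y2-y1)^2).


dx = 9.9 - 48.8 = -38.9
dy = 8.0 + 13.1 = 21.1
d = sqrt(1513.21 + 445.21) = sqrt(1958.42) = 44.2540

44.2540


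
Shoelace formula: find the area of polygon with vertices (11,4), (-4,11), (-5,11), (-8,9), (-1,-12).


sum(xi*y_{i+1}) = 11*11 - 4*11 - 5*9 - 8*(-12) - 1*4 = 124
sum(yi*x_{i+1}) = 4*(-4) + 11*(-5) + 11*(-8) + 9*(-1) - 12*11 = -300
Area = |124 + 300|/2 = 424/2 = 212.0000

212.0000 sq units


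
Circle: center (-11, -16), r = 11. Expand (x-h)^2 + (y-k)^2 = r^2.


(x+ 11)^2 + (y+ 16)^2 = 11^2
D = -2h = 22, E = -2k = 32
F = h^2+k^2-r^2 = 121+256-121 = 256

x^2 + y^2 + 22x + 32y + 256 = 0


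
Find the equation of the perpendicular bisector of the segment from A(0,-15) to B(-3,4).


Midpoint = (-1.5, -5.5)
Slope of AB = dy/dx = 19/(-3) = -6.3333
Perp slope = -dx/dy = 3/19 = 0.1579
b = My - (perp slope)*Mx = -5.5 + (-3*(-1.5))/19 = -5.5 + 0.2368 = -5.2632

y = 0.1579x - 5.2632


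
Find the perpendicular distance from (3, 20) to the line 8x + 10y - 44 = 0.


|8*3 + 10*20 - 44| = |180| = 180
sqrt(64 + 100) = sqrt(164) = 12.8062
d = 180/sqrt(164) = 14.0556

14.0556


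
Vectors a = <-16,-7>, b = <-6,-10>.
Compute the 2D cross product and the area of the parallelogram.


cross = -16*(-10) + 7*(-6) = 160 - 42 = 118
Parallelogram area = |118| = 118

cross = 118, parallelogram area = 118


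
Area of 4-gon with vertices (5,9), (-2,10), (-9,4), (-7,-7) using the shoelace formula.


sum(xi*y_{i+1}) = 5*10 - 2*4 - 9*(-7) - 7*9 = 42
sum(yi*x_{i+1}) = 9*(-2) + 10*(-9) + 4*(-7) - 7*5 = -171
Area = |42 + 171|/2 = 213/2 = 106.5000

106.5000 sq units


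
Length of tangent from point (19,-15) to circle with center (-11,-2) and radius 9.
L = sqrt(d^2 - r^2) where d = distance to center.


d = sqrt((19+ 11)^2 + (-15+ 2)^2) = sqrt(900+169) = 32.6956
L = sqrt(1069.0000 - 81) = sqrt(988.0000) = 31.4325

31.4325


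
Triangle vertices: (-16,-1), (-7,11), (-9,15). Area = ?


-16*(11-15) = 64
-7*(15+ 1) = -112
-9*(-1-11) = 108
sum = 60
Area = |60|/2 = 30.0000

30.0000 sq units


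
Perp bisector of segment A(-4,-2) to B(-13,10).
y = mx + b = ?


Midpoint = (-8.5, 4)
Slope of AB = dy/dx = 12/(-9) = -1.3333
Perp slope = -dx/dy = 9/12 = 0.7500
b = My - (perp slope)*Mx = 4 + (-9*(-8.5))/12 = 4 + 6.3750 = 10.3750

y = 0.7500x + 10.3750


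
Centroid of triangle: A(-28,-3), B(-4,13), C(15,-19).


Gx = (-28- 4+15)/3 = -17/3 = -5.6667
Gy = (-3+13- 19)/3 = -9/3 = -3.0000

G = (-5.6667, -3.0000)


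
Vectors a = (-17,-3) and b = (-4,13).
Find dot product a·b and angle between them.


a·b = -17*(-4) - 3*13 = 68 - 39 = 29
|a| = sqrt(289+9) = 17.2627
|b| = sqrt(16+169) = 13.6015
cos(theta) = 29/(sqrt(298)*sqrt(185)) = 29/sqrt(55130) = 0.123511
theta = arccos(29/sqrt(55130)) = 82.9053 degrees

a·b = 29, theta = 82.9053 deg


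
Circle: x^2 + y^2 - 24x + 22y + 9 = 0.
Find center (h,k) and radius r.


h = -D/2 = 24/2 = 12
k = -E/2 = -22/2 = -11
r^2 = h^2 + k^2 - F = 144 + 121 - 9 = 256
r = 16

Center (12, -11), radius = 16


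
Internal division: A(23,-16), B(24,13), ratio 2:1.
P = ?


Px = (2*24 + 1*23)/3 = 71/3 = 23.6667
Py = (2*13 + 1*(-16))/3 = 10/3 = 3.3333

P = (23.6667, 3.3333)


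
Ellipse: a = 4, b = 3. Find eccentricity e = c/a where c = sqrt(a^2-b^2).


c = sqrt(16-9) = sqrt(7) = 2.6458
e = c/a = sqrt(7)/4 = 0.6614

e = 0.6614


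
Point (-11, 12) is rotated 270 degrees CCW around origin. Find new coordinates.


cos(270) = 0, sin(270) = -1
x' = -11*0 - 12*(-1) = 12
y' = -11*(-1) + 12*0 = 11

(12, 11)


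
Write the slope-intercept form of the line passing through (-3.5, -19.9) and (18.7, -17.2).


m = (2.7)/(22.2) = 0.1216
b = y1 - m*x1 = -19.9 - (2.7*(-3.5))/(22.2) = -19.9 + 0.4257 = -19.4743

y = 0.1216x - 19.4743


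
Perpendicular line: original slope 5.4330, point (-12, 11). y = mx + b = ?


Perpendicular slope = -1/m1 = -1/5.4330 = -0.1841
b2 = y0 - m2*x0 = 11 - 12/5.4330 = 11 - 2.2087 = 8.7913

y = -0.1841x + 8.7913


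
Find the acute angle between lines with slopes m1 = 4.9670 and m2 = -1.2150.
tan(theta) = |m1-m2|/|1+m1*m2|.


m1-m2 = 6.182
1+m1*m2 = -5.034905
tan(theta) = |6.182/(-5.034905)| = 1.227829
theta = arctan(|6.182/(-5.034905)|) = 50.8390 degrees (acute angle)

50.8390 degrees


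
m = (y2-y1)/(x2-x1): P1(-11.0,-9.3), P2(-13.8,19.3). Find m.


dy = 19.3 + 9.3 = 28.6
dx = -13.8 + 11.0 = -2.8
m = 28.6/(-2.8) = -10.2143

m = -10.2143


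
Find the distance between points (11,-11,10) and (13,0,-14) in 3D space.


dx=2, dy=11, dz=-24
d = sqrt(4+121+576) = sqrt(701) = 26.4764

26.4764


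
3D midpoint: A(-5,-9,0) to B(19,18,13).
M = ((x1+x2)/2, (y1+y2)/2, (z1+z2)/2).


Mx = (-5+19)/2 = 7.0000
My = (-9+18)/2 = 4.5000
Mz = (0+13)/2 = 6.5000

M = (7.0000, 4.5000, 6.5000)


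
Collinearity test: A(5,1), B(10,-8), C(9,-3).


5*(-8+ 3) + 10*(-3-1) + 9*(1+ 8)
= -25 - 40 + 81 = 16

No, not collinear (determinant = 16)


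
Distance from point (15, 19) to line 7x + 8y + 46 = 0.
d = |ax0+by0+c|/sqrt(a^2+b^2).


|7*15 + 8*19 + 46| = |303| = 303
sqrt(49 + 64) = sqrt(113) = 10.6301
d = 303/sqrt(113) = 28.5038

28.5038


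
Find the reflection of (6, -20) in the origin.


Reflection rule for origin: (-x, -y)
(6, -20) -> (-6, 20)

(-6, 20)


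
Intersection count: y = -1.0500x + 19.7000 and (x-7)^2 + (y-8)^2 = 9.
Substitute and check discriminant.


Substitute y = -1.0500x + 19.7000: (x-7)^2 + (-1.0500x+19.7000-8)^2 = 9
Expand to Ax^2 + Bx + C = 0, where b-k = 11.7
A = 1+m^2 = 2.1025
B = 2(m(b-k) - h) = 2(-1.0500*11.7 - 7) = -38.57
C = h^2 + (b-k)^2 - r^2 = 49 + 136.89 - 9 = 176.89
disc = B^2-4AC = 1487.6449 - 1487.6449 = 0
disc = 0

1 intersection point (tangent)


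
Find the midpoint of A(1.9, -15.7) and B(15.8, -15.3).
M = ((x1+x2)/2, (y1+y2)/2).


Mx = (1.9 + 15.8)/2 = 17.7/2 = 8.8500
My = (-15.7 - 15.3)/2 = -31.0/2 = -15.5000

(8.8500, -15.5000)


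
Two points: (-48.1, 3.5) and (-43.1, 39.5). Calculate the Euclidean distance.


dx = -43.1 + 48.1 = 5.0
dy = 39.5 - 3.5 = 36.0
d = sqrt(25.0 + 1296.0) = sqrt(1321.0) = 36.3456

36.3456


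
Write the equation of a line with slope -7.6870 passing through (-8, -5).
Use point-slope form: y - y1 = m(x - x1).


y + 5 = -7.6870(x + 8)
y = -7.6870x - 5 + 7.6870*(-8)
y = -7.6870x - 66.4960

y = -7.6870x - 66.4960


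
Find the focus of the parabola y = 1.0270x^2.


a = 1.0270
4a = 4.1080
focus = (0, 1/4.1080) = (0, 0.2434)

Focus = (0, 0.2434)


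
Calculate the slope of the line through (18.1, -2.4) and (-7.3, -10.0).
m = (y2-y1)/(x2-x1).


dy = -10.0 + 2.4 = -7.6
dx = -7.3 - 18.1 = -25.4
m = -7.6/(-25.4) = 0.2992

m = 0.2992


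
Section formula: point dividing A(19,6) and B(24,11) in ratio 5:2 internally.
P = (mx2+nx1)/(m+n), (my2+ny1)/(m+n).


Px = (5*24 + 2*19)/7 = 158/7 = 22.5714
Py = (5*11 + 2*6)/7 = 67/7 = 9.5714

P = (22.5714, 9.5714)


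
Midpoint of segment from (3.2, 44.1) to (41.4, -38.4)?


Mx = (3.2 + 41.4)/2 = 44.6/2 = 22.3000
My = (44.1 - 38.4)/2 = 5.7/2 = 2.8500

(22.3000, 2.8500)


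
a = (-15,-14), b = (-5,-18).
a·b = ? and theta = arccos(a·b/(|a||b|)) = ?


a·b = -15*(-5) - 14*(-18) = 75 + 252 = 327
|a| = sqrt(225+196) = 20.5183
|b| = sqrt(25+324) = 18.6815
cos(theta) = 327/(sqrt(421)*sqrt(349)) = 327/sqrt(146929) = 0.853088
theta = arccos(327/sqrt(146929)) = 31.4508 degrees

a·b = 327, theta = 31.4508 deg


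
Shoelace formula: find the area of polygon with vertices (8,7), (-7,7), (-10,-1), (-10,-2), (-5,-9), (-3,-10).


sum(xi*y_{i+1}) = 8*7 - 7*(-1) - 10*(-2) - 10*(-9) - 5*(-10) - 3*7 = 202
sum(yi*x_{i+1}) = 7*(-7) + 7*(-10) - 1*(-10) - 2*(-5) - 9*(-3) - 10*8 = -152
Area = |202 + 152|/2 = 354/2 = 177.0000

177.0000 sq units


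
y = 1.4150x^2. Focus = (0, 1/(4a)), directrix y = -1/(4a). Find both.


a = 1.4150
1/(4a) = 0.1767
Focus = (0, 0.1767)
Directrix: y = -0.1767

Focus = (0, 0.1767), Directrix: y = -0.1767


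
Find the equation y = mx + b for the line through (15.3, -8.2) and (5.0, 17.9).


m = (26.1)/(-10.3) = -2.5340
b = y1 - m*x1 = -8.2 - (26.1*15.3)/(-10.3) = -8.2 + 38.7699 = 30.5699

y = -2.5340x + 30.5699


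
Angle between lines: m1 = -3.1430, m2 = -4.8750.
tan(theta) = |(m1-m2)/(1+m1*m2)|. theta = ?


m1-m2 = 1.732
1+m1*m2 = 16.322125
tan(theta) = |1.732/16.322125| = 0.106114
theta = arctan(|1.732/16.322125|) = 6.0572 degrees (acute angle)

6.0572 degrees


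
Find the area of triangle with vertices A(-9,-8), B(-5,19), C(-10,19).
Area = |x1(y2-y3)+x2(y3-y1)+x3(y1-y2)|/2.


-9*(19-19) = 0
-5*(19+ 8) = -135
-10*(-8-19) = 270
sum = 135
Area = |135|/2 = 67.5000

67.5000 sq units


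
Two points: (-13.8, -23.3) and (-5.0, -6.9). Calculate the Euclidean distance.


dx = -5.0 + 13.8 = 8.8
dy = -6.9 + 23.3 = 16.4
d = sqrt(77.44 + 268.96) = sqrt(346.4) = 18.6118

18.6118


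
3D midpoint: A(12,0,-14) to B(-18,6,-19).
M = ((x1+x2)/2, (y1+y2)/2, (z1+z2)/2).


Mx = (12- 18)/2 = -3.0000
My = (0+6)/2 = 3.0000
Mz = (-14- 19)/2 = -16.5000

M = (-3.0000, 3.0000, -16.5000)


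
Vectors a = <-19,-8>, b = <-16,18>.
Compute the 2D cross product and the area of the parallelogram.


cross = -19*18 + 8*(-16) = -342 - 128 = -470
Parallelogram area = |-470| = 470

cross = -470, parallelogram area = 470


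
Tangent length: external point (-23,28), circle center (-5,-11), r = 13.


d = sqrt((-23+ 5)^2 + (28+ 11)^2) = sqrt(324+1521) = 42.9535
L = sqrt(1845.0000 - 169) = sqrt(1676.0000) = 40.9390

40.9390


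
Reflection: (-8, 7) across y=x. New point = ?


Reflection rule for y=x: (y, x)
(-8, 7) -> (7, -8)

(7, -8)


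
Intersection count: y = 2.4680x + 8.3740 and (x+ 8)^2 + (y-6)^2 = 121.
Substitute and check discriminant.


Substitute y = 2.4680x + 8.3740: (x+ 8)^2 + (2.4680x+8.3740-6)^2 = 121
Expand to Ax^2 + Bx + C = 0, where b-k = 2.374
A = 1+m^2 = 7.091024
B = 2(m(b-k) - h) = 2(2.4680*2.374 + 8) = 27.718064
C = h^2 + (b-k)^2 - r^2 = 64 + 5.635876 - 121 = -51.364124
disc = B^2-4AC = 768.2911 + 1456.8969 = 2225.1880
disc > 0

2 intersection points


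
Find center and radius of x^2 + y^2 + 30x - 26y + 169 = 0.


h = -D/2 = -30/2 = -15
k = -E/2 = 26/2 = 13
r^2 = h^2 + k^2 - F = 225 + 169 - 169 = 225
r = 15

Center (-15, 13), radius = 15


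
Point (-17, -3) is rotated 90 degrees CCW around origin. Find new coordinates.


cos(90) = 0, sin(90) = 1
x' = -17*0 + 3*1 = 3
y' = -17*1 - 3*0 = -17

(3, -17)


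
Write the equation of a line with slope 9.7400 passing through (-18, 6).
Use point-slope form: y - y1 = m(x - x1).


y - 6 = 9.7400(x + 18)
y = 9.7400x + 6 - 9.7400*(-18)
y = 9.7400x + 181.3200

y = 9.7400x + 181.3200


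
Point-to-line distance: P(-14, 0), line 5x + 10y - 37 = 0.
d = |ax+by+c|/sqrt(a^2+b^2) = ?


|5*(-14) + 10*0 - 37| = |-107| = 107
sqrt(25 + 100) = sqrt(125) = 11.1803
d = 107/sqrt(125) = 9.5704

9.5704


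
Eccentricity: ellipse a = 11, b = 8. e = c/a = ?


c = sqrt(121-64) = sqrt(57) = 7.5498
e = c/a = sqrt(57)/11 = 0.6863

e = 0.6863


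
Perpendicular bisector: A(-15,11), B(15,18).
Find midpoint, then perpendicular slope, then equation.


Midpoint = (0, 14.5)
Slope of AB = dy/dx = 7/30 = 0.2333
Perp slope = -dx/dy = -30/7 = -4.2857
b = My - (perp slope)*Mx = 14.5 + (30*0)/7 = 14.5 + 0 = 14.5000

y = -4.2857x + 14.5000
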